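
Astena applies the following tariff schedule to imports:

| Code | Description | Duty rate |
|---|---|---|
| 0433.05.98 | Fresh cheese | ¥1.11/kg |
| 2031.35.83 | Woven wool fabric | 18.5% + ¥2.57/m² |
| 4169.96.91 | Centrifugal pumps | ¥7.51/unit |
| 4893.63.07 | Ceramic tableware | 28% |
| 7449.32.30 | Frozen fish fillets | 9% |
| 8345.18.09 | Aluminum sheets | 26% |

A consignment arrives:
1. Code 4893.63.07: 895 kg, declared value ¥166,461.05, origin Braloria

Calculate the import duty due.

Line 1 (4893.63.07, Braloria, 895 kg, ¥166,461.05):
Base rate for 4893.63.07 is 28%.
Duty = ¥166,461.05 × 28% = ¥46,609.09.

¥46,609.09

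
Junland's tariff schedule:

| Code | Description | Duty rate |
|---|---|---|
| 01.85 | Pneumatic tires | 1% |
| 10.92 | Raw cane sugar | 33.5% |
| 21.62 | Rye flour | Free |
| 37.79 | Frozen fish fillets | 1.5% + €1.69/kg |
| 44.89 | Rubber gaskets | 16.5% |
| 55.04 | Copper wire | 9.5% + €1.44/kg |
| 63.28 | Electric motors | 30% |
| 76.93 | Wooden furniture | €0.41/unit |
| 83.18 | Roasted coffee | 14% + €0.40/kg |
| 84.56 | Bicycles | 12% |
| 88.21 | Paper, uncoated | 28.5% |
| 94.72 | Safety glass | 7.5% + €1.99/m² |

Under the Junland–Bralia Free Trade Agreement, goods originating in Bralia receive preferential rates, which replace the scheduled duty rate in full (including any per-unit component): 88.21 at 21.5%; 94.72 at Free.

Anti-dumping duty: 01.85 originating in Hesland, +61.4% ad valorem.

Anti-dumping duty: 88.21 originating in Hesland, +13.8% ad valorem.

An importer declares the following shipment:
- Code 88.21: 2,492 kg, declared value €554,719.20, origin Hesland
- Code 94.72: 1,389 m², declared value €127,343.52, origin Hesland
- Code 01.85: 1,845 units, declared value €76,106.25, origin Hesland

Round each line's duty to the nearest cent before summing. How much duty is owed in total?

Line 1 (88.21, Hesland, 2,492 kg, €554,719.20):
Base rate for 88.21 is 28.5%.
88.21 has an FTA preferential rate, but origin Hesland is not Bralia; base rate stands.
Additional duty on 88.21 from Hesland: +13.8%. Applied ad valorem rate: 28.5% + 13.8% = 42.3%.
Duty = €554,719.20 × 42.3% = €234,646.22.
Line 2 (94.72, Hesland, 1,389 m², €127,343.52):
Base rate for 94.72 is 7.5% + €1.99/m².
94.72 has an FTA preferential rate, but origin Hesland is not Bralia; base rate stands.
Duty = €127,343.52 × 7.5% + 1,389 × €1.99 = €12,314.87.
Line 3 (01.85, Hesland, 1,845 units, €76,106.25):
Base rate for 01.85 is 1%.
Additional duty on 01.85 from Hesland: +61.4%. Applied ad valorem rate: 1% + 61.4% = 62.4%.
Duty = €76,106.25 × 62.4% = €47,490.30.
Total = €234,646.22 + €12,314.87 + €47,490.30 = €294,451.39.

€294,451.39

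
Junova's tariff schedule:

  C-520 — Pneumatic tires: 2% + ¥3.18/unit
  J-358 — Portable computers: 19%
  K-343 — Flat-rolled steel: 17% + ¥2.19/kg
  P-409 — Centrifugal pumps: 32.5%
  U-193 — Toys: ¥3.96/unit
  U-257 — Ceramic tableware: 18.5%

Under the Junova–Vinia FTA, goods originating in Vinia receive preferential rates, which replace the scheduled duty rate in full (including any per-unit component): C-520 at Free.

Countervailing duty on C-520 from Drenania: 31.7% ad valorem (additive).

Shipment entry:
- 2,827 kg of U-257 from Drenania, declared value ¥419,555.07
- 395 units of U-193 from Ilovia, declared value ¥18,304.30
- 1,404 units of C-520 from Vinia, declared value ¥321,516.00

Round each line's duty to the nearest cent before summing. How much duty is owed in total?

¥79,181.89

Line 1 (U-257, Drenania, 2,827 kg, ¥419,555.07):
Base rate for U-257 is 18.5%.
Duty = ¥419,555.07 × 18.5% = ¥77,617.69.
Line 2 (U-193, Ilovia, 395 units, ¥18,304.30):
Base rate for U-193 is ¥3.96/unit.
Duty = 395 × ¥3.96 = ¥1,564.20.
Line 3 (C-520, Vinia, 1,404 units, ¥321,516.00):
Base rate for C-520 is 2% + ¥3.18/unit.
Origin Vinia qualifies under the Junova–Vinia agreement and C-520 is covered: preferential rate Free applies instead.
The additional-duty order on C-520 targets Drenania, not Vinia; it does not apply.
Duty = ¥321,516.00 × 0% = ¥0.00.
Total = ¥77,617.69 + ¥1,564.20 + ¥0.00 = ¥79,181.89.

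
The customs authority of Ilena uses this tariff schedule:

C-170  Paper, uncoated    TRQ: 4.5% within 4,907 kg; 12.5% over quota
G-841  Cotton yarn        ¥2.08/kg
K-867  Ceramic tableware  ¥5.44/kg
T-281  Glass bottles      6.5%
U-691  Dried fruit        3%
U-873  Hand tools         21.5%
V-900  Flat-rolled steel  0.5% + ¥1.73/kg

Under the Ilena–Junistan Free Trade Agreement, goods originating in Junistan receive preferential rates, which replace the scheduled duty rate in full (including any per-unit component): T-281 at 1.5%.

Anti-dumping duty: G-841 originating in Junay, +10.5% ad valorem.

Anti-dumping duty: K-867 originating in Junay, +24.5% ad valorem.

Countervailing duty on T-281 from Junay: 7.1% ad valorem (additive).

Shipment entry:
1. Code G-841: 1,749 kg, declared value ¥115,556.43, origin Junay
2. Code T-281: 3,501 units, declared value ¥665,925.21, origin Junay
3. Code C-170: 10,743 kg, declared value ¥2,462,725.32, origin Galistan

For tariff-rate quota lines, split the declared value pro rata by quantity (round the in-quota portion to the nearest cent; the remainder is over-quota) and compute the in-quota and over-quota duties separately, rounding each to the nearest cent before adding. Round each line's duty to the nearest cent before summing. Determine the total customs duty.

Line 1 (G-841, Junay, 1,749 kg, ¥115,556.43):
Base rate for G-841 is ¥2.08/kg.
Additional duty on G-841 from Junay: +10.5% ad valorem. Applied ad valorem rate = 10.5%.
Duty = ¥115,556.43 × 10.5% + 1,749 × ¥2.08 = ¥15,771.35.
Line 2 (T-281, Junay, 3,501 units, ¥665,925.21):
Base rate for T-281 is 6.5%.
T-281 has an FTA preferential rate, but origin Junay is not Junistan; base rate stands.
Additional duty on T-281 from Junay: +7.1%. Applied ad valorem rate: 6.5% + 7.1% = 13.6%.
Duty = ¥665,925.21 × 13.6% = ¥90,565.83.
Line 3 (C-170, Galistan, 10,743 kg, ¥2,462,725.32):
Code C-170 is under a tariff-rate quota (threshold 4,907 kg). In-quota: 4,907 kg at 4.5%; over-quota: 5,836 kg at 12.5%.
Pro-rata value split: in-quota = ¥2,462,725.32 × 4,907/10,743 = ¥1,124,880.68; over-quota = ¥2,462,725.32 − ¥1,124,880.68 = ¥1,337,844.64.
In-quota duty = ¥1,124,880.68 × 4.5% = ¥50,619.63. Over-quota duty = ¥1,337,844.64 × 12.5% = ¥167,230.58.
Line duty = ¥50,619.63 + ¥167,230.58 = ¥217,850.21.
Total = ¥15,771.35 + ¥90,565.83 + ¥217,850.21 = ¥324,187.39.

¥324,187.39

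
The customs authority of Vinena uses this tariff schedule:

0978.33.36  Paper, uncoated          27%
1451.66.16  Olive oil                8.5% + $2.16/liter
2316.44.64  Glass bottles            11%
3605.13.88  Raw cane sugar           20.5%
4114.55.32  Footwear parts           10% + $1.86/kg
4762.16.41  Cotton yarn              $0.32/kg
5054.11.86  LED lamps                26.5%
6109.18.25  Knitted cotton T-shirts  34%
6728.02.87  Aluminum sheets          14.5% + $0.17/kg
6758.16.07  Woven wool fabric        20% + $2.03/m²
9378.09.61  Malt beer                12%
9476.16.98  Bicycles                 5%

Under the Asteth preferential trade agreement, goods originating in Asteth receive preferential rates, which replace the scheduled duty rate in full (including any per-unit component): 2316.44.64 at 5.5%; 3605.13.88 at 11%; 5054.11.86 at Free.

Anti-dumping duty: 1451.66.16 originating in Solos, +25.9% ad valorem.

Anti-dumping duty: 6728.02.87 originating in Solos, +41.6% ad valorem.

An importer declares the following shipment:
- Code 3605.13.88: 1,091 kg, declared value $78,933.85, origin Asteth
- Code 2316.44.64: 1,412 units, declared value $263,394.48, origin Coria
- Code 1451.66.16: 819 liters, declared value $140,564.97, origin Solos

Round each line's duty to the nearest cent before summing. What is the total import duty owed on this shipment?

Line 1 (3605.13.88, Asteth, 1,091 kg, $78,933.85):
Base rate for 3605.13.88 is 20.5%.
Origin Asteth qualifies under the Vinena–Asteth agreement and 3605.13.88 is covered: preferential rate 11% applies instead.
Duty = $78,933.85 × 11% = $8,682.72.
Line 2 (2316.44.64, Coria, 1,412 units, $263,394.48):
Base rate for 2316.44.64 is 11%.
2316.44.64 has an FTA preferential rate, but origin Coria is not Asteth; base rate stands.
Duty = $263,394.48 × 11% = $28,973.39.
Line 3 (1451.66.16, Solos, 819 liters, $140,564.97):
Base rate for 1451.66.16 is 8.5% + $2.16/liter.
Additional duty on 1451.66.16 from Solos: +25.9%. Applied ad valorem rate: 8.5% + 25.9% = 34.4%.
Duty = $140,564.97 × 34.4% + 819 × $2.16 = $50,123.39.
Total = $8,682.72 + $28,973.39 + $50,123.39 = $87,779.50.

$87,779.50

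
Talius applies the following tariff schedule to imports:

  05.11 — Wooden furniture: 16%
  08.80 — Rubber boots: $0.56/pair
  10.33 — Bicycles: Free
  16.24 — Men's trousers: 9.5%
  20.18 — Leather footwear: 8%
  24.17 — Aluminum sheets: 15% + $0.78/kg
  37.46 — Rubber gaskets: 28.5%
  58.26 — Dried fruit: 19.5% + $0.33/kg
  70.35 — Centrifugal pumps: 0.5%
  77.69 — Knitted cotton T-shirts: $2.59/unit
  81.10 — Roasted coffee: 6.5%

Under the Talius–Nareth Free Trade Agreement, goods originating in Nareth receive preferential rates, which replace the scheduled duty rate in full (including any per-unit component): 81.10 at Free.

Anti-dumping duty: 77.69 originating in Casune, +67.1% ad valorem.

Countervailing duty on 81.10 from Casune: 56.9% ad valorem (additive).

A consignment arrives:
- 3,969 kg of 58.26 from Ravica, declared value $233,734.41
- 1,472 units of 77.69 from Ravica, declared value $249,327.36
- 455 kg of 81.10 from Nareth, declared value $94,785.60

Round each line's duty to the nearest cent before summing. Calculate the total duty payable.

Line 1 (58.26, Ravica, 3,969 kg, $233,734.41):
Base rate for 58.26 is 19.5% + $0.33/kg.
Duty = $233,734.41 × 19.5% + 3,969 × $0.33 = $46,887.98.
Line 2 (77.69, Ravica, 1,472 units, $249,327.36):
Base rate for 77.69 is $2.59/unit.
The additional-duty order on 77.69 targets Casune, not Ravica; it does not apply.
Duty = 1,472 × $2.59 = $3,812.48.
Line 3 (81.10, Nareth, 455 kg, $94,785.60):
Base rate for 81.10 is 6.5%.
Origin Nareth qualifies under the Talius–Nareth agreement and 81.10 is covered: preferential rate Free applies instead.
The additional-duty order on 81.10 targets Casune, not Nareth; it does not apply.
Duty = $94,785.60 × 0% = $0.00.
Total = $46,887.98 + $3,812.48 + $0.00 = $50,700.46.

$50,700.46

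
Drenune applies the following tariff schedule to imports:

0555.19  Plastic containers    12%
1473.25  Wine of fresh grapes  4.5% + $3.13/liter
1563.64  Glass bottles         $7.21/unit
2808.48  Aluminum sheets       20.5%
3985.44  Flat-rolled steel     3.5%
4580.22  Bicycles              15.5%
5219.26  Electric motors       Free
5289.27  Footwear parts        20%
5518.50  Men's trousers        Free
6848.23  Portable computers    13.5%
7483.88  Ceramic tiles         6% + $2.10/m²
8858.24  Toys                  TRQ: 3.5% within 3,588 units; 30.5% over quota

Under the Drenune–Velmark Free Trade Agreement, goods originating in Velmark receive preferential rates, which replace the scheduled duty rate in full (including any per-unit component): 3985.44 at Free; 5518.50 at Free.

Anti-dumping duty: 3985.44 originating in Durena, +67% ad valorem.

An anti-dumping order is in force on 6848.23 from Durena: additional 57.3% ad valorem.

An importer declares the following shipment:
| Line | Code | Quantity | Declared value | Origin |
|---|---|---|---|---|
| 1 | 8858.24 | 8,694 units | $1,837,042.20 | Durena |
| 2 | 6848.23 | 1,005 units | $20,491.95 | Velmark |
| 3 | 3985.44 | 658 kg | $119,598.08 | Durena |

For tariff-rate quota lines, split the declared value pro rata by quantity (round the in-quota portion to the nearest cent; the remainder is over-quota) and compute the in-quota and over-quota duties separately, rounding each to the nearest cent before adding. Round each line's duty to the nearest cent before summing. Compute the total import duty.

$442,681.94

Line 1 (8858.24, Durena, 8,694 units, $1,837,042.20):
Code 8858.24 is under a tariff-rate quota (threshold 3,588 units). In-quota: 3,588 units at 3.5%; over-quota: 5,106 units at 30.5%.
Pro-rata value split: in-quota = $1,837,042.20 × 3,588/8,694 = $758,144.40; over-quota = $1,837,042.20 − $758,144.40 = $1,078,897.80.
In-quota duty = $758,144.40 × 3.5% = $26,535.05. Over-quota duty = $1,078,897.80 × 30.5% = $329,063.83.
Line duty = $26,535.05 + $329,063.83 = $355,598.88.
Line 2 (6848.23, Velmark, 1,005 units, $20,491.95):
Base rate for 6848.23 is 13.5%.
Origin Velmark is the FTA partner but 6848.23 is not on the preference list; base rate stands.
The additional-duty order on 6848.23 targets Durena, not Velmark; it does not apply.
Duty = $20,491.95 × 13.5% = $2,766.41.
Line 3 (3985.44, Durena, 658 kg, $119,598.08):
Base rate for 3985.44 is 3.5%.
3985.44 has an FTA preferential rate, but origin Durena is not Velmark; base rate stands.
Additional duty on 3985.44 from Durena: +67%. Applied ad valorem rate: 3.5% + 67% = 70.5%.
Duty = $119,598.08 × 70.5% = $84,316.65.
Total = $355,598.88 + $2,766.41 + $84,316.65 = $442,681.94.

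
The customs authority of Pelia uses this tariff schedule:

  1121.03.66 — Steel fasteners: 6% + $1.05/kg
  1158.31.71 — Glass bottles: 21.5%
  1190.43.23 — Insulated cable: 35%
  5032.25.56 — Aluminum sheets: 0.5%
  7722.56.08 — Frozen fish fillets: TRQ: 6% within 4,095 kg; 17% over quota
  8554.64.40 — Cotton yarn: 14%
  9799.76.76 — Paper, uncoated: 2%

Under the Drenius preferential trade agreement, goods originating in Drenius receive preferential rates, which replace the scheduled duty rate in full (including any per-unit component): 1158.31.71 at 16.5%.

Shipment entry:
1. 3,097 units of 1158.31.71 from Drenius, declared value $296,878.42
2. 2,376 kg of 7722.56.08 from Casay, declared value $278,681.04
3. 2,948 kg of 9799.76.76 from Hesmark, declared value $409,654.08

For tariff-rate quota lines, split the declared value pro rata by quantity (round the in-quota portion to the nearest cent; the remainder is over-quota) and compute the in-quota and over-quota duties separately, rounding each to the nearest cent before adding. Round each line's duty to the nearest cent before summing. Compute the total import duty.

$73,898.88

Line 1 (1158.31.71, Drenius, 3,097 units, $296,878.42):
Base rate for 1158.31.71 is 21.5%.
Origin Drenius qualifies under the Pelia–Drenius agreement and 1158.31.71 is covered: preferential rate 16.5% applies instead.
Duty = $296,878.42 × 16.5% = $48,984.94.
Line 2 (7722.56.08, Casay, 2,376 kg, $278,681.04):
Code 7722.56.08 is under a tariff-rate quota (threshold 4,095 kg). Quantity 2,376 kg is within the quota, so the in-quota rate 6% applies to the full value.
Duty = $278,681.04 × 6% = $16,720.86.
Line 3 (9799.76.76, Hesmark, 2,948 kg, $409,654.08):
Base rate for 9799.76.76 is 2%.
Duty = $409,654.08 × 2% = $8,193.08.
Total = $48,984.94 + $16,720.86 + $8,193.08 = $73,898.88.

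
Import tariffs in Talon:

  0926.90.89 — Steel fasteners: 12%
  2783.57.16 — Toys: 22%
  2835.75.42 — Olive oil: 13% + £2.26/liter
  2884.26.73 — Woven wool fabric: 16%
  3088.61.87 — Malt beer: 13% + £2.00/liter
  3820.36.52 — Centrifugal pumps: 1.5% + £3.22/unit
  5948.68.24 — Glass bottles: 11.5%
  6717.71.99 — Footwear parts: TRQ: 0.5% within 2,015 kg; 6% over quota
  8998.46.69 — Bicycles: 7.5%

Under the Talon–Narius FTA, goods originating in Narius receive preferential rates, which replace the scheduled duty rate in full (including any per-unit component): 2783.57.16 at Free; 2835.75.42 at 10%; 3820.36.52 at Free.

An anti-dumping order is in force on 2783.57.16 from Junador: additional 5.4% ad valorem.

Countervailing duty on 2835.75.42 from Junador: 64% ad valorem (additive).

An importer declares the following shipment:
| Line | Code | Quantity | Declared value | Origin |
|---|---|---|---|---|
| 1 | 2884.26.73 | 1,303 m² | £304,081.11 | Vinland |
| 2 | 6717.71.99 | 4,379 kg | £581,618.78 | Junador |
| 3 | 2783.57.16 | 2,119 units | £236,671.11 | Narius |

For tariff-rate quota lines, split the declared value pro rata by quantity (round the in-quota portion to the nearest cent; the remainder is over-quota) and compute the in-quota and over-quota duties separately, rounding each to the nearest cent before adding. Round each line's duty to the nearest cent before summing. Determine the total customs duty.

Line 1 (2884.26.73, Vinland, 1,303 m², £304,081.11):
Base rate for 2884.26.73 is 16%.
Duty = £304,081.11 × 16% = £48,652.98.
Line 2 (6717.71.99, Junador, 4,379 kg, £581,618.78):
Code 6717.71.99 is under a tariff-rate quota (threshold 2,015 kg). In-quota: 2,015 kg at 0.5%; over-quota: 2,364 kg at 6%.
Pro-rata value split: in-quota = £581,618.78 × 2,015/4,379 = £267,632.30; over-quota = £581,618.78 − £267,632.30 = £313,986.48.
In-quota duty = £267,632.30 × 0.5% = £1,338.16. Over-quota duty = £313,986.48 × 6% = £18,839.19.
Line duty = £1,338.16 + £18,839.19 = £20,177.35.
Line 3 (2783.57.16, Narius, 2,119 units, £236,671.11):
Base rate for 2783.57.16 is 22%.
Origin Narius qualifies under the Talon–Narius agreement and 2783.57.16 is covered: preferential rate Free applies instead.
The additional-duty order on 2783.57.16 targets Junador, not Narius; it does not apply.
Duty = £236,671.11 × 0% = £0.00.
Total = £48,652.98 + £20,177.35 + £0.00 = £68,830.33.

£68,830.33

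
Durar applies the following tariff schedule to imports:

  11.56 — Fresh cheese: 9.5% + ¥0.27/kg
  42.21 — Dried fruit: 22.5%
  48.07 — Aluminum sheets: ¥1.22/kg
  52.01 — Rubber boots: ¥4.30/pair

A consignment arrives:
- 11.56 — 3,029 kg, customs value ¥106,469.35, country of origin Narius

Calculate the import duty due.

Line 1 (11.56, Narius, 3,029 kg, ¥106,469.35):
Base rate for 11.56 is 9.5% + ¥0.27/kg.
Duty = ¥106,469.35 × 9.5% + 3,029 × ¥0.27 = ¥10,932.42.

¥10,932.42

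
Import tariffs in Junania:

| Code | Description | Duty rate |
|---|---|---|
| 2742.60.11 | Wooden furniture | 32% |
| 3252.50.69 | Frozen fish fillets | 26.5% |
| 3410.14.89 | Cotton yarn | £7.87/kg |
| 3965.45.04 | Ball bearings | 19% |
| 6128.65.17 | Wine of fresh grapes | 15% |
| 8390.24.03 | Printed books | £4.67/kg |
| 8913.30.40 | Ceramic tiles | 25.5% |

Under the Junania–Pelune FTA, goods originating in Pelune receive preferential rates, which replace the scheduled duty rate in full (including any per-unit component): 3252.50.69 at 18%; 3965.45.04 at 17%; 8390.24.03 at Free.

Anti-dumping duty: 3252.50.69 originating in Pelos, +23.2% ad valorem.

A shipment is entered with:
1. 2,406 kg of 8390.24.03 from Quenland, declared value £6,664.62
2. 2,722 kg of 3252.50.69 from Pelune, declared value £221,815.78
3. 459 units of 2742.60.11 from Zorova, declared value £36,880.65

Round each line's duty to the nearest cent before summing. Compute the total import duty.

Line 1 (8390.24.03, Quenland, 2,406 kg, £6,664.62):
Base rate for 8390.24.03 is £4.67/kg.
8390.24.03 has an FTA preferential rate, but origin Quenland is not Pelune; base rate stands.
Duty = 2,406 × £4.67 = £11,236.02.
Line 2 (3252.50.69, Pelune, 2,722 kg, £221,815.78):
Base rate for 3252.50.69 is 26.5%.
Origin Pelune qualifies under the Junania–Pelune agreement and 3252.50.69 is covered: preferential rate 18% applies instead.
The additional-duty order on 3252.50.69 targets Pelos, not Pelune; it does not apply.
Duty = £221,815.78 × 18% = £39,926.84.
Line 3 (2742.60.11, Zorova, 459 units, £36,880.65):
Base rate for 2742.60.11 is 32%.
Duty = £36,880.65 × 32% = £11,801.81.
Total = £11,236.02 + £39,926.84 + £11,801.81 = £62,964.67.

£62,964.67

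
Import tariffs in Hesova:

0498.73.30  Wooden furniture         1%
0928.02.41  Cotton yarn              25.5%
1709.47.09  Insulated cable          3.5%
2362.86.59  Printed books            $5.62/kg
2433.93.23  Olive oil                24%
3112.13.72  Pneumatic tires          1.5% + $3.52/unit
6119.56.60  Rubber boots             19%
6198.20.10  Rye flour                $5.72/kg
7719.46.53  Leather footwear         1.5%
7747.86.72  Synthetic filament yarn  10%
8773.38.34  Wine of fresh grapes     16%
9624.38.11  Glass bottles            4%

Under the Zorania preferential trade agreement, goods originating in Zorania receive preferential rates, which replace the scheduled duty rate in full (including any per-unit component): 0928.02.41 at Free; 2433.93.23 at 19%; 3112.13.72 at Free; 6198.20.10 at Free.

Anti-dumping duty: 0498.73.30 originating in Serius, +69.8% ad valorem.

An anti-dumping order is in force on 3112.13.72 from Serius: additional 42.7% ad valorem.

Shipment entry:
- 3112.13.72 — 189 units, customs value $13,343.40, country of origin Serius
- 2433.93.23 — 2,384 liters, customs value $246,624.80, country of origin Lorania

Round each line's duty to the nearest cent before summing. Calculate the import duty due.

$65,753.01

Line 1 (3112.13.72, Serius, 189 units, $13,343.40):
Base rate for 3112.13.72 is 1.5% + $3.52/unit.
3112.13.72 has an FTA preferential rate, but origin Serius is not Zorania; base rate stands.
Additional duty on 3112.13.72 from Serius: +42.7%. Applied ad valorem rate: 1.5% + 42.7% = 44.2%.
Duty = $13,343.40 × 44.2% + 189 × $3.52 = $6,563.06.
Line 2 (2433.93.23, Lorania, 2,384 liters, $246,624.80):
Base rate for 2433.93.23 is 24%.
2433.93.23 has an FTA preferential rate, but origin Lorania is not Zorania; base rate stands.
Duty = $246,624.80 × 24% = $59,189.95.
Total = $6,563.06 + $59,189.95 = $65,753.01.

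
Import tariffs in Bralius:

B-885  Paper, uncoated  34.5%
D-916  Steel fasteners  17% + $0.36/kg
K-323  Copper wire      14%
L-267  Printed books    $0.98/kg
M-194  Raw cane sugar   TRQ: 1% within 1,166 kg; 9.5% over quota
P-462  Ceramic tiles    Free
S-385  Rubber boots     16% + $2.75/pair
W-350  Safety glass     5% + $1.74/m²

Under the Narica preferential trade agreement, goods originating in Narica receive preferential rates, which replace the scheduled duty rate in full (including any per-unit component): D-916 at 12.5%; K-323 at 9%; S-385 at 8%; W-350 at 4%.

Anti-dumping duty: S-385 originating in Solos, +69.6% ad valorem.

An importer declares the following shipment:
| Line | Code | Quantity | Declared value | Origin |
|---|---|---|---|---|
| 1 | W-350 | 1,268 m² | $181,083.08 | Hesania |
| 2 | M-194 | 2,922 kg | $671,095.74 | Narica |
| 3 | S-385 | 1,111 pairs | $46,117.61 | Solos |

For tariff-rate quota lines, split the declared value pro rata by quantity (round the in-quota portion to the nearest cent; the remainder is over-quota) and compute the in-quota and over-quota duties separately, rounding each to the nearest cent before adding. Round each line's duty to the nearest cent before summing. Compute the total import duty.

$94,783.89

Line 1 (W-350, Hesania, 1,268 m², $181,083.08):
Base rate for W-350 is 5% + $1.74/m².
W-350 has an FTA preferential rate, but origin Hesania is not Narica; base rate stands.
Duty = $181,083.08 × 5% + 1,268 × $1.74 = $11,260.47.
Line 2 (M-194, Narica, 2,922 kg, $671,095.74):
Code M-194 is under a tariff-rate quota (threshold 1,166 kg). In-quota: 1,166 kg at 1%; over-quota: 1,756 kg at 9.5%.
Pro-rata value split: in-quota = $671,095.74 × 1,166/2,922 = $267,795.22; over-quota = $671,095.74 − $267,795.22 = $403,300.52.
In-quota duty = $267,795.22 × 1% = $2,677.95. Over-quota duty = $403,300.52 × 9.5% = $38,313.55.
Line duty = $2,677.95 + $38,313.55 = $40,991.50.
Line 3 (S-385, Solos, 1,111 pairs, $46,117.61):
Base rate for S-385 is 16% + $2.75/pair.
S-385 has an FTA preferential rate, but origin Solos is not Narica; base rate stands.
Additional duty on S-385 from Solos: +69.6%. Applied ad valorem rate: 16% + 69.6% = 85.6%.
Duty = $46,117.61 × 85.6% + 1,111 × $2.75 = $42,531.92.
Total = $11,260.47 + $40,991.50 + $42,531.92 = $94,783.89.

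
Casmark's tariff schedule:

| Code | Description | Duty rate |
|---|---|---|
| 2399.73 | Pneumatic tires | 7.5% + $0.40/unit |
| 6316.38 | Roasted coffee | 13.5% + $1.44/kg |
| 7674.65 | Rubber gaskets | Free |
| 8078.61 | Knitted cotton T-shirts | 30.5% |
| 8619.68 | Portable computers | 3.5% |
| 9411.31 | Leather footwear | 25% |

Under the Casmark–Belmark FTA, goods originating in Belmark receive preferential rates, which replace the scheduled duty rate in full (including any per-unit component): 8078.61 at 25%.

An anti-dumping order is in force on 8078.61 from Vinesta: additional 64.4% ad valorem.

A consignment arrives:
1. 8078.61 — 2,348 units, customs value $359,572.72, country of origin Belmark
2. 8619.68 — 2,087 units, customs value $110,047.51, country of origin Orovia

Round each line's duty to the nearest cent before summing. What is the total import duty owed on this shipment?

$93,744.84

Line 1 (8078.61, Belmark, 2,348 units, $359,572.72):
Base rate for 8078.61 is 30.5%.
Origin Belmark qualifies under the Casmark–Belmark agreement and 8078.61 is covered: preferential rate 25% applies instead.
The additional-duty order on 8078.61 targets Vinesta, not Belmark; it does not apply.
Duty = $359,572.72 × 25% = $89,893.18.
Line 2 (8619.68, Orovia, 2,087 units, $110,047.51):
Base rate for 8619.68 is 3.5%.
Duty = $110,047.51 × 3.5% = $3,851.66.
Total = $89,893.18 + $3,851.66 = $93,744.84.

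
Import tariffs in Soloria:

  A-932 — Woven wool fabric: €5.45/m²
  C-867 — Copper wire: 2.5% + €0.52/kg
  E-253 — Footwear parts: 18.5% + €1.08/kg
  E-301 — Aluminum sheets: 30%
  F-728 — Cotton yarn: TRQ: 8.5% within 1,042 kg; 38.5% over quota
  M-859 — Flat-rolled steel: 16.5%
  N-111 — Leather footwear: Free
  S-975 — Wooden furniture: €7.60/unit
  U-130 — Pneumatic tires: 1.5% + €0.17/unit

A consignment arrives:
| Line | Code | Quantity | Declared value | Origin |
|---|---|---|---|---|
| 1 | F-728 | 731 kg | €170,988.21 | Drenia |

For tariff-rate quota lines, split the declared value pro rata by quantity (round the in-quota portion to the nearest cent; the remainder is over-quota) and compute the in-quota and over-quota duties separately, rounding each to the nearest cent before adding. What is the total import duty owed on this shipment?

€14,534.00

Line 1 (F-728, Drenia, 731 kg, €170,988.21):
Code F-728 is under a tariff-rate quota (threshold 1,042 kg). Quantity 731 kg is within the quota, so the in-quota rate 8.5% applies to the full value.
Duty = €170,988.21 × 8.5% = €14,534.00.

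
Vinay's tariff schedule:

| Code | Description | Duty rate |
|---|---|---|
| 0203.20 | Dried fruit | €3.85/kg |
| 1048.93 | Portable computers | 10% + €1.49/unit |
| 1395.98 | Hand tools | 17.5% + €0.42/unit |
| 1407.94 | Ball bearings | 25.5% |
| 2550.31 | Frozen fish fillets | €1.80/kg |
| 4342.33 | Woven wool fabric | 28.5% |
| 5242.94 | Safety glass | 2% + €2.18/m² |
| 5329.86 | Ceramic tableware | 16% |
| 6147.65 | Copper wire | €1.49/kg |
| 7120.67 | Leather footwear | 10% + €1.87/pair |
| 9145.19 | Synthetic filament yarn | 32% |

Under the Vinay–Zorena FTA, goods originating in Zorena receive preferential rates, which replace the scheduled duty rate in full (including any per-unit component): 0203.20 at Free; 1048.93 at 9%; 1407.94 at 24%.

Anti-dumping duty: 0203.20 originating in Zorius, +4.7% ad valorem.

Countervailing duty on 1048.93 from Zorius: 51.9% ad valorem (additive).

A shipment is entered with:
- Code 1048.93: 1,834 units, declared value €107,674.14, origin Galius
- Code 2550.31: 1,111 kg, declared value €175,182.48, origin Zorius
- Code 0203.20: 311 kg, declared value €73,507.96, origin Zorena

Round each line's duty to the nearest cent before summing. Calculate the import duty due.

Line 1 (1048.93, Galius, 1,834 units, €107,674.14):
Base rate for 1048.93 is 10% + €1.49/unit.
1048.93 has an FTA preferential rate, but origin Galius is not Zorena; base rate stands.
The additional-duty order on 1048.93 targets Zorius, not Galius; it does not apply.
Duty = €107,674.14 × 10% + 1,834 × €1.49 = €13,500.07.
Line 2 (2550.31, Zorius, 1,111 kg, €175,182.48):
Base rate for 2550.31 is €1.80/kg.
Duty = 1,111 × €1.80 = €1,999.80.
Line 3 (0203.20, Zorena, 311 kg, €73,507.96):
Base rate for 0203.20 is €3.85/kg.
Origin Zorena qualifies under the Vinay–Zorena agreement and 0203.20 is covered: preferential rate Free applies instead.
The additional-duty order on 0203.20 targets Zorius, not Zorena; it does not apply.
Duty = €73,507.96 × 0% = €0.00.
Total = €13,500.07 + €1,999.80 + €0.00 = €15,499.87.

€15,499.87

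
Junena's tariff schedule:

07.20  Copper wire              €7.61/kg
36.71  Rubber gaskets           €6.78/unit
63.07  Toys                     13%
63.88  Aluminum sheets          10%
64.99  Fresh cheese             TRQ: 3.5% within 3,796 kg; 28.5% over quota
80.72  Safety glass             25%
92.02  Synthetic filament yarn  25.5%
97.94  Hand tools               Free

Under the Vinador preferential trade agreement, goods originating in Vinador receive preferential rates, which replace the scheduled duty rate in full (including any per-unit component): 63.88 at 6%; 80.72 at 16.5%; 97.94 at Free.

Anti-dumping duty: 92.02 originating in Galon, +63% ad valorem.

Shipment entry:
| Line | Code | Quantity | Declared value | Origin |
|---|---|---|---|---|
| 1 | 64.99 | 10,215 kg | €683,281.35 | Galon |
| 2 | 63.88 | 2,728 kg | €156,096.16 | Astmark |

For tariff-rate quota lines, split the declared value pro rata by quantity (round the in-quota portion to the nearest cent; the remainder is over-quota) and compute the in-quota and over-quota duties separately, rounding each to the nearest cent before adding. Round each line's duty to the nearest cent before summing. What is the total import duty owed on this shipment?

Line 1 (64.99, Galon, 10,215 kg, €683,281.35):
Code 64.99 is under a tariff-rate quota (threshold 3,796 kg). In-quota: 3,796 kg at 3.5%; over-quota: 6,419 kg at 28.5%.
Pro-rata value split: in-quota = €683,281.35 × 3,796/10,215 = €253,914.44; over-quota = €683,281.35 − €253,914.44 = €429,366.91.
In-quota duty = €253,914.44 × 3.5% = €8,887.01. Over-quota duty = €429,366.91 × 28.5% = €122,369.57.
Line duty = €8,887.01 + €122,369.57 = €131,256.58.
Line 2 (63.88, Astmark, 2,728 kg, €156,096.16):
Base rate for 63.88 is 10%.
63.88 has an FTA preferential rate, but origin Astmark is not Vinador; base rate stands.
Duty = €156,096.16 × 10% = €15,609.62.
Total = €131,256.58 + €15,609.62 = €146,866.20.

€146,866.20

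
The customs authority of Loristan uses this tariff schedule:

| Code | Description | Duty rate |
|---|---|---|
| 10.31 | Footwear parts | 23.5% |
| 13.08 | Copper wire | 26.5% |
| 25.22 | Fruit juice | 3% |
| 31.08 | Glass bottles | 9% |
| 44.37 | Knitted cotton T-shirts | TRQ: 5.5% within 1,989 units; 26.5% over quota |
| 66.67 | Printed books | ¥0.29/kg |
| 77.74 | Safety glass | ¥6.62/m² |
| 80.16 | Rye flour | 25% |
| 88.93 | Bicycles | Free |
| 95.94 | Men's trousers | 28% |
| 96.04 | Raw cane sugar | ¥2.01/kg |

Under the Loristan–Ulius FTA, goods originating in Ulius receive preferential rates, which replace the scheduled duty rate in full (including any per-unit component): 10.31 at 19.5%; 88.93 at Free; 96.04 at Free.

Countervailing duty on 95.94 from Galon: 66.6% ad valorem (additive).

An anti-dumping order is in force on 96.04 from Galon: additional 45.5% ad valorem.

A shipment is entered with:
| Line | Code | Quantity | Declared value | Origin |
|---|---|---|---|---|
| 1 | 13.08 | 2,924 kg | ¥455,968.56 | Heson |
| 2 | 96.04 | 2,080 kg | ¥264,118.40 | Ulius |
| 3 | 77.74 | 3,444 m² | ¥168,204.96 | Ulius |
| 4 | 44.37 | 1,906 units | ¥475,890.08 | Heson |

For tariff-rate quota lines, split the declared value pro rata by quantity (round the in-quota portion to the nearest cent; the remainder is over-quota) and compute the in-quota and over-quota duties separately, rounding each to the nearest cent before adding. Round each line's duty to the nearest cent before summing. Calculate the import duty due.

Line 1 (13.08, Heson, 2,924 kg, ¥455,968.56):
Base rate for 13.08 is 26.5%.
Duty = ¥455,968.56 × 26.5% = ¥120,831.67.
Line 2 (96.04, Ulius, 2,080 kg, ¥264,118.40):
Base rate for 96.04 is ¥2.01/kg.
Origin Ulius qualifies under the Loristan–Ulius agreement and 96.04 is covered: preferential rate Free applies instead.
The additional-duty order on 96.04 targets Galon, not Ulius; it does not apply.
Duty = ¥264,118.40 × 0% = ¥0.00.
Line 3 (77.74, Ulius, 3,444 m², ¥168,204.96):
Base rate for 77.74 is ¥6.62/m².
Origin Ulius is the FTA partner but 77.74 is not on the preference list; base rate stands.
Duty = 3,444 × ¥6.62 = ¥22,799.28.
Line 4 (44.37, Heson, 1,906 units, ¥475,890.08):
Code 44.37 is under a tariff-rate quota (threshold 1,989 units). Quantity 1,906 units is within the quota, so the in-quota rate 5.5% applies to the full value.
Duty = ¥475,890.08 × 5.5% = ¥26,173.95.
Total = ¥120,831.67 + ¥0.00 + ¥22,799.28 + ¥26,173.95 = ¥169,804.90.

¥169,804.90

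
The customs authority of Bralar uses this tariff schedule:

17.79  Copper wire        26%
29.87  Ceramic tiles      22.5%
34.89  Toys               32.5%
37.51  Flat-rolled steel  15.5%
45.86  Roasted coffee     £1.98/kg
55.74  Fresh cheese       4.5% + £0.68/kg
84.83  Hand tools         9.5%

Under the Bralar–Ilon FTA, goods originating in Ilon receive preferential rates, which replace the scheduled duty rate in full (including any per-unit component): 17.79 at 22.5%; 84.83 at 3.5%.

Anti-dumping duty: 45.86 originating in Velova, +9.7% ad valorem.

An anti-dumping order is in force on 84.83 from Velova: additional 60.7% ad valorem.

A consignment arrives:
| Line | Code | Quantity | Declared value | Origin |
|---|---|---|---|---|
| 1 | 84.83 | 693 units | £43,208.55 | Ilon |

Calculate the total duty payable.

Line 1 (84.83, Ilon, 693 units, £43,208.55):
Base rate for 84.83 is 9.5%.
Origin Ilon qualifies under the Bralar–Ilon agreement and 84.83 is covered: preferential rate 3.5% applies instead.
The additional-duty order on 84.83 targets Velova, not Ilon; it does not apply.
Duty = £43,208.55 × 3.5% = £1,512.30.

£1,512.30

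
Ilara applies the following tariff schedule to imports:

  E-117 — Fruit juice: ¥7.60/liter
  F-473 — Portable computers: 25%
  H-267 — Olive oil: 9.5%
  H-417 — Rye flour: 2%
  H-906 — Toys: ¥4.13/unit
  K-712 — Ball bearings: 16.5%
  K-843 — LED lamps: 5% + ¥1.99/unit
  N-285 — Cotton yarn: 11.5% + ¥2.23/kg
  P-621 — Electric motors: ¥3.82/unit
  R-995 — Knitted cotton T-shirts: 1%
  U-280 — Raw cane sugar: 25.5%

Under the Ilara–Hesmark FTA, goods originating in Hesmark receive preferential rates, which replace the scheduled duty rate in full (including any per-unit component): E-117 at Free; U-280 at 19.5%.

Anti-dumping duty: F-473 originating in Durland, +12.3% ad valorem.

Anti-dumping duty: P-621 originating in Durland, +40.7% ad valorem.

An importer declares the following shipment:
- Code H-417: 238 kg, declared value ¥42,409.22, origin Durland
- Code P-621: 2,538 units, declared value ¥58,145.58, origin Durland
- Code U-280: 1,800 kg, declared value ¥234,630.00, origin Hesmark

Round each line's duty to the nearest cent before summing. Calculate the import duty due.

Line 1 (H-417, Durland, 238 kg, ¥42,409.22):
Base rate for H-417 is 2%.
Duty = ¥42,409.22 × 2% = ¥848.18.
Line 2 (P-621, Durland, 2,538 units, ¥58,145.58):
Base rate for P-621 is ¥3.82/unit.
Additional duty on P-621 from Durland: +40.7% ad valorem. Applied ad valorem rate = 40.7%.
Duty = ¥58,145.58 × 40.7% + 2,538 × ¥3.82 = ¥33,360.41.
Line 3 (U-280, Hesmark, 1,800 kg, ¥234,630.00):
Base rate for U-280 is 25.5%.
Origin Hesmark qualifies under the Ilara–Hesmark agreement and U-280 is covered: preferential rate 19.5% applies instead.
Duty = ¥234,630.00 × 19.5% = ¥45,752.85.
Total = ¥848.18 + ¥33,360.41 + ¥45,752.85 = ¥79,961.44.

¥79,961.44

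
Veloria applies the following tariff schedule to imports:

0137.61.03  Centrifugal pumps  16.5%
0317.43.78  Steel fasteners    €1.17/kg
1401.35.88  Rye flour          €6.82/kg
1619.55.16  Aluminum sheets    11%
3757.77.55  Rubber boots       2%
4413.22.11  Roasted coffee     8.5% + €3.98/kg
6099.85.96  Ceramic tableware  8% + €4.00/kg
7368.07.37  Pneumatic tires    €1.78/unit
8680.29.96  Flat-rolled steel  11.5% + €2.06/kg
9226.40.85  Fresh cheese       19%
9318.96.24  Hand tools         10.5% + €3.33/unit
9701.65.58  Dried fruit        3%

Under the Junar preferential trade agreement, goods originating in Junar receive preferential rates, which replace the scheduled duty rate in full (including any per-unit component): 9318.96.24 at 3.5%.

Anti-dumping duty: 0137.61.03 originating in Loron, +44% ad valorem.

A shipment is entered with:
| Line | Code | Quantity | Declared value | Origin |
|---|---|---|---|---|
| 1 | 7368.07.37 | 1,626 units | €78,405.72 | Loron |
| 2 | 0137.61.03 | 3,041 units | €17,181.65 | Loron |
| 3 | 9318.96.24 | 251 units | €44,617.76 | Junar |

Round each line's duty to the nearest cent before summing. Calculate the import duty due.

Line 1 (7368.07.37, Loron, 1,626 units, €78,405.72):
Base rate for 7368.07.37 is €1.78/unit.
Duty = 1,626 × €1.78 = €2,894.28.
Line 2 (0137.61.03, Loron, 3,041 units, €17,181.65):
Base rate for 0137.61.03 is 16.5%.
Additional duty on 0137.61.03 from Loron: +44%. Applied ad valorem rate: 16.5% + 44% = 60.5%.
Duty = €17,181.65 × 60.5% = €10,394.90.
Line 3 (9318.96.24, Junar, 251 units, €44,617.76):
Base rate for 9318.96.24 is 10.5% + €3.33/unit.
Origin Junar qualifies under the Veloria–Junar agreement and 9318.96.24 is covered: preferential rate 3.5% applies instead.
Duty = €44,617.76 × 3.5% = €1,561.62.
Total = €2,894.28 + €10,394.90 + €1,561.62 = €14,850.80.

€14,850.80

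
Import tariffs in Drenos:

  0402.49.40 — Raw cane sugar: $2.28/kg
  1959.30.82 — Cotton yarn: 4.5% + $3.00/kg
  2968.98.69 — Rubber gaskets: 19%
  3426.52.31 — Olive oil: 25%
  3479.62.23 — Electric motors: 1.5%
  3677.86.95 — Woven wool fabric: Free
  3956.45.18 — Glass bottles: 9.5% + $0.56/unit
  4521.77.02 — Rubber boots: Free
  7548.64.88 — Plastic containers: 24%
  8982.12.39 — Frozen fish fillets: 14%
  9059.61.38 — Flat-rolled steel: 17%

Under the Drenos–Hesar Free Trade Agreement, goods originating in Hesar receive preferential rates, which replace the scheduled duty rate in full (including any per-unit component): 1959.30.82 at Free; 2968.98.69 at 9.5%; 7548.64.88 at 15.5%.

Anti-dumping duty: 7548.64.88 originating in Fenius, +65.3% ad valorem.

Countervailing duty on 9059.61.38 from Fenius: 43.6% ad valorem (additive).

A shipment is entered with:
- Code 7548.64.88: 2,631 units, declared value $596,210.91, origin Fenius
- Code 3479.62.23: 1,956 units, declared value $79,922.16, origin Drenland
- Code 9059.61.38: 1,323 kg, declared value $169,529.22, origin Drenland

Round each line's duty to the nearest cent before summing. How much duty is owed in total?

$562,435.14

Line 1 (7548.64.88, Fenius, 2,631 units, $596,210.91):
Base rate for 7548.64.88 is 24%.
7548.64.88 has an FTA preferential rate, but origin Fenius is not Hesar; base rate stands.
Additional duty on 7548.64.88 from Fenius: +65.3%. Applied ad valorem rate: 24% + 65.3% = 89.3%.
Duty = $596,210.91 × 89.3% = $532,416.34.
Line 2 (3479.62.23, Drenland, 1,956 units, $79,922.16):
Base rate for 3479.62.23 is 1.5%.
Duty = $79,922.16 × 1.5% = $1,198.83.
Line 3 (9059.61.38, Drenland, 1,323 kg, $169,529.22):
Base rate for 9059.61.38 is 17%.
The additional-duty order on 9059.61.38 targets Fenius, not Drenland; it does not apply.
Duty = $169,529.22 × 17% = $28,819.97.
Total = $532,416.34 + $1,198.83 + $28,819.97 = $562,435.14.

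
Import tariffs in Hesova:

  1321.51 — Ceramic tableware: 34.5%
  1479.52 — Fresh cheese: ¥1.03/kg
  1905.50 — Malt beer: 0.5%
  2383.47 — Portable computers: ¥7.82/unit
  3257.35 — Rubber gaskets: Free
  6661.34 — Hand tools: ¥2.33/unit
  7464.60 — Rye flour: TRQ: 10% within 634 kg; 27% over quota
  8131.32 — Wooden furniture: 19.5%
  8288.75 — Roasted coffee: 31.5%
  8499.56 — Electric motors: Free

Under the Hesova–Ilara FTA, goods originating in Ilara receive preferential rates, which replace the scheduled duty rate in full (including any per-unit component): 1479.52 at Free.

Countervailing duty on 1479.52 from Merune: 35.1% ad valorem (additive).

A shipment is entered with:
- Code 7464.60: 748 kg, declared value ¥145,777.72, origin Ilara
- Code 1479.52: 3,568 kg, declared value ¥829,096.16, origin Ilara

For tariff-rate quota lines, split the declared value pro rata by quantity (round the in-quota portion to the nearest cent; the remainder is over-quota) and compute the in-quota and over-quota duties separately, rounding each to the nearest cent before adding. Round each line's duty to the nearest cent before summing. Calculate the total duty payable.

Line 1 (7464.60, Ilara, 748 kg, ¥145,777.72):
Code 7464.60 is under a tariff-rate quota (threshold 634 kg). In-quota: 634 kg at 10%; over-quota: 114 kg at 27%.
Pro-rata value split: in-quota = ¥145,777.72 × 634/748 = ¥123,560.26; over-quota = ¥145,777.72 − ¥123,560.26 = ¥22,217.46.
In-quota duty = ¥123,560.26 × 10% = ¥12,356.03. Over-quota duty = ¥22,217.46 × 27% = ¥5,998.71.
Line duty = ¥12,356.03 + ¥5,998.71 = ¥18,354.74.
Line 2 (1479.52, Ilara, 3,568 kg, ¥829,096.16):
Base rate for 1479.52 is ¥1.03/kg.
Origin Ilara qualifies under the Hesova–Ilara agreement and 1479.52 is covered: preferential rate Free applies instead.
The additional-duty order on 1479.52 targets Merune, not Ilara; it does not apply.
Duty = ¥829,096.16 × 0% = ¥0.00.
Total = ¥18,354.74 + ¥0.00 = ¥18,354.74.

¥18,354.74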